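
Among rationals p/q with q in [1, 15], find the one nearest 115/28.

Expand x = 115/28 as a continued fraction with the Euclidean algorithm:
  115 = 4*28 + 3, so a_0 = 4.
  28 = 9*3 + 1, so a_1 = 9.
  3 = 3*1 + 0, so a_2 = 3.
so x = [4; 9, 3].
Convergents (p_i = a_i*p_{i-1} + p_{i-2}, q_i = a_i*q_{i-1} + q_{i-2} with p_{-2}=0, p_{-1}=1, q_{-2}=1, q_{-1}=0), until the denominator exceeds 15:
  i=0: a_0=4, p_0 = 4*1 + 0 = 4, q_0 = 4*0 + 1 = 1.
  i=1: a_1=9, p_1 = 9*4 + 1 = 37, q_1 = 9*1 + 0 = 9.
  i=2: a_2=3, p_2 = 3*37 + 4 = 115, q_2 = 3*9 + 1 = 28.
q_2 = 28 > 15, so the last convergent with denominator <= 15 is p_1/q_1 = 37/9.
The closest fraction with denominator <= 15 is either p_1/q_1 or the intermediate fraction (k*p_1 + p_0)/(k*q_1 + q_0) with the largest k >= 1 whose denominator stays <= 15; these approach x as k grows, and every other convergent or intermediate fraction in range is farther away.
Largest k: floor((15 - q_0)/q_1) = floor((15 - 1)/9) = 1.
That gives (1*37 + 4)/(1*9 + 1) = 41/10.
Compare the errors: |x - 37/9| = |115*9 - 37*28|/(28*9) = 1/252, and |x - 41/10| = |115*10 - 41*28|/(28*10) = 2/280.
Cross-multiplying, 1*280 = 280 < 504 = 2*252, so 1/252 is smaller: the convergent 37/9 is closer to x than 41/10.

37/9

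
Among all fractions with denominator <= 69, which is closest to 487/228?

Expand x = 487/228 as a continued fraction with the Euclidean algorithm:
  487 = 2*228 + 31, so a_0 = 2.
  228 = 7*31 + 11, so a_1 = 7.
  31 = 2*11 + 9, so a_2 = 2.
  11 = 1*9 + 2, so a_3 = 1.
  9 = 4*2 + 1, so a_4 = 4.
  2 = 2*1 + 0, so a_5 = 2.
so x = [2; 7, 2, 1, 4, 2].
Convergents (p_i = a_i*p_{i-1} + p_{i-2}, q_i = a_i*q_{i-1} + q_{i-2} with p_{-2}=0, p_{-1}=1, q_{-2}=1, q_{-1}=0), until the denominator exceeds 69:
  i=0: a_0=2, p_0 = 2*1 + 0 = 2, q_0 = 2*0 + 1 = 1.
  i=1: a_1=7, p_1 = 7*2 + 1 = 15, q_1 = 7*1 + 0 = 7.
  i=2: a_2=2, p_2 = 2*15 + 2 = 32, q_2 = 2*7 + 1 = 15.
  i=3: a_3=1, p_3 = 1*32 + 15 = 47, q_3 = 1*15 + 7 = 22.
  i=4: a_4=4, p_4 = 4*47 + 32 = 220, q_4 = 4*22 + 15 = 103.
q_4 = 103 > 69, so the last convergent with denominator <= 69 is p_3/q_3 = 47/22.
The closest fraction with denominator <= 69 is either p_3/q_3 or the intermediate fraction (k*p_3 + p_2)/(k*q_3 + q_2) with the largest k >= 1 whose denominator stays <= 69; these approach x as k grows, and every other convergent or intermediate fraction in range is farther away.
Largest k: floor((69 - q_2)/q_3) = floor((69 - 15)/22) = 2.
That gives (2*47 + 32)/(2*22 + 15) = 126/59.
Compare the errors: |x - 47/22| = |487*22 - 47*228|/(228*22) = 2/5016, and |x - 126/59| = |487*59 - 126*228|/(228*59) = 5/13452.
Cross-multiplying, 5*5016 = 25080 < 26904 = 2*13452, so 5/13452 is smaller: the intermediate fraction 126/59 is closer to x than 47/22.

126/59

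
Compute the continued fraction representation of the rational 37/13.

[2; 1, 5, 2]

Run the Euclidean algorithm on 37 and 13; the successive quotients are the partial quotients a_0, a_1, ... (each step inverts the fractional part left over by the previous one):
  37 = 2*13 + 11, so a_0 = 2.
  13 = 1*11 + 2, so a_1 = 1.
  11 = 5*2 + 1, so a_2 = 5.
  2 = 2*1 + 0, so a_3 = 2.
The remainder reaches 0 after 4 divisions, so the expansion has 4 partial quotients, read off in order.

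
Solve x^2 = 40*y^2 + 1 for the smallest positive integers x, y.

First expand sqrt(40) as a continued fraction. With x_i = (sqrt(40) + m_i)/d_i and (m_0, d_0) = (0, 1): a_0 = floor(sqrt(40)) = 6, since 6^2 = 36 <= 40 < 49 = 7^2.
Iterate m_{i+1} = d_i*a_i - m_i, d_{i+1} = (40 - m_{i+1}^2)/d_i, a_{i+1} = floor((a_0 + m_{i+1})/d_{i+1}):
  m_1 = 1*6 - 0 = 6, d_1 = (40 - 6^2)/1 = 4/1 = 4, a_1 = floor((6 + 6)/4) = 3.
  m_2 = 4*3 - 6 = 6, d_2 = (40 - 6^2)/4 = 4/4 = 1, a_2 = floor((6 + 6)/1) = 12.
  m_3 = 1*12 - 6 = 6, d_3 = (40 - 6^2)/1 = 4/1 = 4: (m_3, d_3) = (m_1, d_1) = (6, 4), so from here the quotients repeat a_1, a_2; the period length is 2.
So sqrt(40) = [6; (3, 12)] with period length k = 2.
k is even, so the fundamental solution of x^2 - 40y^2 = 1 is (p_{k-1}, q_{k-1}) = (p_1, q_1); compute convergents through index 1.
Convergents (p_i = a_i*p_{i-1} + p_{i-2}, q_i = a_i*q_{i-1} + q_{i-2} with p_{-2}=0, p_{-1}=1, q_{-2}=1, q_{-1}=0):
  i=0: a_0=6, p_0 = 6*1 + 0 = 6, q_0 = 6*0 + 1 = 1.
  i=1: a_1=3, p_1 = 3*6 + 1 = 19, q_1 = 3*1 + 0 = 3.
Check: 19^2 - 40*3^2 = 361 - 360 = 1, so (x, y) = (19, 3) solves the equation, and by the theorem it is the least positive solution.

(x, y) = (19, 3)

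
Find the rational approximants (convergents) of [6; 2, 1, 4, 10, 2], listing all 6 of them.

Using the convergent recurrence p_i = a_i*p_{i-1} + p_{i-2}, q_i = a_i*q_{i-1} + q_{i-2} with p_{-2}=0, p_{-1}=1, q_{-2}=1, q_{-1}=0:
  i=0: a_0=6, p_0 = 6*1 + 0 = 6, q_0 = 6*0 + 1 = 1.
  i=1: a_1=2, p_1 = 2*6 + 1 = 13, q_1 = 2*1 + 0 = 2.
  i=2: a_2=1, p_2 = 1*13 + 6 = 19, q_2 = 1*2 + 1 = 3.
  i=3: a_3=4, p_3 = 4*19 + 13 = 89, q_3 = 4*3 + 2 = 14.
  i=4: a_4=10, p_4 = 10*89 + 19 = 909, q_4 = 10*14 + 3 = 143.
  i=5: a_5=2, p_5 = 2*909 + 89 = 1907, q_5 = 2*143 + 14 = 300.

6/1, 13/2, 19/3, 89/14, 909/143, 1907/300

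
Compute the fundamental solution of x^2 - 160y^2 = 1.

(x, y) = (721, 57)

First expand sqrt(160) as a continued fraction. With x_i = (sqrt(160) + m_i)/d_i and (m_0, d_0) = (0, 1): a_0 = floor(sqrt(160)) = 12, since 12^2 = 144 <= 160 < 169 = 13^2.
Iterate m_{i+1} = d_i*a_i - m_i, d_{i+1} = (160 - m_{i+1}^2)/d_i, a_{i+1} = floor((a_0 + m_{i+1})/d_{i+1}):
  m_1 = 1*12 - 0 = 12, d_1 = (160 - 12^2)/1 = 16/1 = 16, a_1 = floor((12 + 12)/16) = 1.
  m_2 = 16*1 - 12 = 4, d_2 = (160 - 4^2)/16 = 144/16 = 9, a_2 = floor((12 + 4)/9) = 1.
  m_3 = 9*1 - 4 = 5, d_3 = (160 - 5^2)/9 = 135/9 = 15, a_3 = floor((12 + 5)/15) = 1.
  m_4 = 15*1 - 5 = 10, d_4 = (160 - 10^2)/15 = 60/15 = 4, a_4 = floor((12 + 10)/4) = 5.
  m_5 = 4*5 - 10 = 10, d_5 = (160 - 10^2)/4 = 60/4 = 15, a_5 = floor((12 + 10)/15) = 1.
  m_6 = 15*1 - 10 = 5, d_6 = (160 - 5^2)/15 = 135/15 = 9, a_6 = floor((12 + 5)/9) = 1.
  m_7 = 9*1 - 5 = 4, d_7 = (160 - 4^2)/9 = 144/9 = 16, a_7 = floor((12 + 4)/16) = 1.
  m_8 = 16*1 - 4 = 12, d_8 = (160 - 12^2)/16 = 16/16 = 1, a_8 = floor((12 + 12)/1) = 24.
  m_9 = 1*24 - 12 = 12, d_9 = (160 - 12^2)/1 = 16/1 = 16: (m_9, d_9) = (m_1, d_1) = (12, 16), so from here the quotients repeat a_1, ..., a_8; the period length is 8.
So sqrt(160) = [12; (1, 1, 1, 5, 1, 1, 1, 24)] with period length k = 8.
k is even, so the fundamental solution of x^2 - 160y^2 = 1 is (p_{k-1}, q_{k-1}) = (p_7, q_7); compute convergents through index 7.
Convergents (p_i = a_i*p_{i-1} + p_{i-2}, q_i = a_i*q_{i-1} + q_{i-2} with p_{-2}=0, p_{-1}=1, q_{-2}=1, q_{-1}=0):
  i=0: a_0=12, p_0 = 12*1 + 0 = 12, q_0 = 12*0 + 1 = 1.
  i=1: a_1=1, p_1 = 1*12 + 1 = 13, q_1 = 1*1 + 0 = 1.
  i=2: a_2=1, p_2 = 1*13 + 12 = 25, q_2 = 1*1 + 1 = 2.
  i=3: a_3=1, p_3 = 1*25 + 13 = 38, q_3 = 1*2 + 1 = 3.
  i=4: a_4=5, p_4 = 5*38 + 25 = 215, q_4 = 5*3 + 2 = 17.
  i=5: a_5=1, p_5 = 1*215 + 38 = 253, q_5 = 1*17 + 3 = 20.
  i=6: a_6=1, p_6 = 1*253 + 215 = 468, q_6 = 1*20 + 17 = 37.
  i=7: a_7=1, p_7 = 1*468 + 253 = 721, q_7 = 1*37 + 20 = 57.
Check: 721^2 - 160*57^2 = 519841 - 519840 = 1, so (x, y) = (721, 57) solves the equation, and by the theorem it is the least positive solution.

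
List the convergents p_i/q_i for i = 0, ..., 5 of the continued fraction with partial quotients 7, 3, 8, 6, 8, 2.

7/1, 22/3, 183/25, 1120/153, 9143/1249, 19406/2651

Using the convergent recurrence p_i = a_i*p_{i-1} + p_{i-2}, q_i = a_i*q_{i-1} + q_{i-2} with p_{-2}=0, p_{-1}=1, q_{-2}=1, q_{-1}=0:
  i=0: a_0=7, p_0 = 7*1 + 0 = 7, q_0 = 7*0 + 1 = 1.
  i=1: a_1=3, p_1 = 3*7 + 1 = 22, q_1 = 3*1 + 0 = 3.
  i=2: a_2=8, p_2 = 8*22 + 7 = 183, q_2 = 8*3 + 1 = 25.
  i=3: a_3=6, p_3 = 6*183 + 22 = 1120, q_3 = 6*25 + 3 = 153.
  i=4: a_4=8, p_4 = 8*1120 + 183 = 9143, q_4 = 8*153 + 25 = 1249.
  i=5: a_5=2, p_5 = 2*9143 + 1120 = 19406, q_5 = 2*1249 + 153 = 2651.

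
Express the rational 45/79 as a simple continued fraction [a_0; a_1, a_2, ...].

Run the Euclidean algorithm on 45 and 79; the successive quotients are the partial quotients a_0, a_1, ... (each step inverts the fractional part left over by the previous one):
  45 = 0*79 + 45, so a_0 = 0.
  79 = 1*45 + 34, so a_1 = 1.
  45 = 1*34 + 11, so a_2 = 1.
  34 = 3*11 + 1, so a_3 = 3.
  11 = 11*1 + 0, so a_4 = 11.
The remainder reaches 0 after 5 divisions, so the expansion has 5 partial quotients, read off in order.

[0; 1, 1, 3, 11]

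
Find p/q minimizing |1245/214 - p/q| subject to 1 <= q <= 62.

64/11

Expand x = 1245/214 as a continued fraction with the Euclidean algorithm:
  1245 = 5*214 + 175, so a_0 = 5.
  214 = 1*175 + 39, so a_1 = 1.
  175 = 4*39 + 19, so a_2 = 4.
  39 = 2*19 + 1, so a_3 = 2.
  19 = 19*1 + 0, so a_4 = 19.
so x = [5; 1, 4, 2, 19].
Convergents (p_i = a_i*p_{i-1} + p_{i-2}, q_i = a_i*q_{i-1} + q_{i-2} with p_{-2}=0, p_{-1}=1, q_{-2}=1, q_{-1}=0), until the denominator exceeds 62:
  i=0: a_0=5, p_0 = 5*1 + 0 = 5, q_0 = 5*0 + 1 = 1.
  i=1: a_1=1, p_1 = 1*5 + 1 = 6, q_1 = 1*1 + 0 = 1.
  i=2: a_2=4, p_2 = 4*6 + 5 = 29, q_2 = 4*1 + 1 = 5.
  i=3: a_3=2, p_3 = 2*29 + 6 = 64, q_3 = 2*5 + 1 = 11.
  i=4: a_4=19, p_4 = 19*64 + 29 = 1245, q_4 = 19*11 + 5 = 214.
q_4 = 214 > 62, so the last convergent with denominator <= 62 is p_3/q_3 = 64/11.
The closest fraction with denominator <= 62 is either p_3/q_3 or the intermediate fraction (k*p_3 + p_2)/(k*q_3 + q_2) with the largest k >= 1 whose denominator stays <= 62; these approach x as k grows, and every other convergent or intermediate fraction in range is farther away.
Largest k: floor((62 - q_2)/q_3) = floor((62 - 5)/11) = 5.
That gives (5*64 + 29)/(5*11 + 5) = 349/60.
Compare the errors: |x - 64/11| = |1245*11 - 64*214|/(214*11) = 1/2354, and |x - 349/60| = |1245*60 - 349*214|/(214*60) = 14/12840.
Cross-multiplying, 1*12840 = 12840 < 32956 = 14*2354, so 1/2354 is smaller: the convergent 64/11 is closer to x than 349/60.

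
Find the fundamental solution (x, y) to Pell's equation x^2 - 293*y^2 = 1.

(x, y) = (12320649, 719780)

First expand sqrt(293) as a continued fraction. With x_i = (sqrt(293) + m_i)/d_i and (m_0, d_0) = (0, 1): a_0 = floor(sqrt(293)) = 17, since 17^2 = 289 <= 293 < 324 = 18^2.
Iterate m_{i+1} = d_i*a_i - m_i, d_{i+1} = (293 - m_{i+1}^2)/d_i, a_{i+1} = floor((a_0 + m_{i+1})/d_{i+1}):
  m_1 = 1*17 - 0 = 17, d_1 = (293 - 17^2)/1 = 4/1 = 4, a_1 = floor((17 + 17)/4) = 8.
  m_2 = 4*8 - 17 = 15, d_2 = (293 - 15^2)/4 = 68/4 = 17, a_2 = floor((17 + 15)/17) = 1.
  m_3 = 17*1 - 15 = 2, d_3 = (293 - 2^2)/17 = 289/17 = 17, a_3 = floor((17 + 2)/17) = 1.
  m_4 = 17*1 - 2 = 15, d_4 = (293 - 15^2)/17 = 68/17 = 4, a_4 = floor((17 + 15)/4) = 8.
  m_5 = 4*8 - 15 = 17, d_5 = (293 - 17^2)/4 = 4/4 = 1, a_5 = floor((17 + 17)/1) = 34.
  m_6 = 1*34 - 17 = 17, d_6 = (293 - 17^2)/1 = 4/1 = 4: (m_6, d_6) = (m_1, d_1) = (17, 4), so from here the quotients repeat a_1, ..., a_5; the period length is 5.
So sqrt(293) = [17; (8, 1, 1, 8, 34)] with period length k = 5.
k is odd, so (p_{k-1}, q_{k-1}) only solves x^2 - 293y^2 = -1 and the fundamental solution of x^2 - 293y^2 = 1 is (p_{2k-1}, q_{2k-1}) = (p_9, q_9); compute convergents through index 9, running through the period twice.
Convergents (p_i = a_i*p_{i-1} + p_{i-2}, q_i = a_i*q_{i-1} + q_{i-2} with p_{-2}=0, p_{-1}=1, q_{-2}=1, q_{-1}=0):
  i=0: a_0=17, p_0 = 17*1 + 0 = 17, q_0 = 17*0 + 1 = 1.
  i=1: a_1=8, p_1 = 8*17 + 1 = 137, q_1 = 8*1 + 0 = 8.
  i=2: a_2=1, p_2 = 1*137 + 17 = 154, q_2 = 1*8 + 1 = 9.
  i=3: a_3=1, p_3 = 1*154 + 137 = 291, q_3 = 1*9 + 8 = 17.
  i=4: a_4=8, p_4 = 8*291 + 154 = 2482, q_4 = 8*17 + 9 = 145.
  i=5: a_5=34, p_5 = 34*2482 + 291 = 84679, q_5 = 34*145 + 17 = 4947.
  i=6: a_6=8, p_6 = 8*84679 + 2482 = 679914, q_6 = 8*4947 + 145 = 39721.
  i=7: a_7=1, p_7 = 1*679914 + 84679 = 764593, q_7 = 1*39721 + 4947 = 44668.
  i=8: a_8=1, p_8 = 1*764593 + 679914 = 1444507, q_8 = 1*44668 + 39721 = 84389.
  i=9: a_9=8, p_9 = 8*1444507 + 764593 = 12320649, q_9 = 8*84389 + 44668 = 719780.
Indeed p_4^2 - 293*q_4^2 = 6160324 - 6160325 = -1, not +1.
Check: 12320649^2 - 293*719780^2 = 151798391781201 - 151798391781200 = 1, so (x, y) = (12320649, 719780) solves the equation, and by the theorem it is the least positive solution.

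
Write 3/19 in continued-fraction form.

[0; 6, 3]

Run the Euclidean algorithm on 3 and 19; the successive quotients are the partial quotients a_0, a_1, ... (each step inverts the fractional part left over by the previous one):
  3 = 0*19 + 3, so a_0 = 0.
  19 = 6*3 + 1, so a_1 = 6.
  3 = 3*1 + 0, so a_2 = 3.
The remainder reaches 0 after 3 divisions, so the expansion has 3 partial quotients, read off in order.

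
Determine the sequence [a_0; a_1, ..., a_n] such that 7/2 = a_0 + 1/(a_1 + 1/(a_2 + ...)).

[3; 2]

Run the Euclidean algorithm on 7 and 2; the successive quotients are the partial quotients a_0, a_1, ... (each step inverts the fractional part left over by the previous one):
  7 = 3*2 + 1, so a_0 = 3.
  2 = 2*1 + 0, so a_1 = 2.
The remainder reaches 0 after 2 divisions, so the expansion has 2 partial quotients, read off in order.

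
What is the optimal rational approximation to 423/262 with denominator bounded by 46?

71/44

Expand x = 423/262 as a continued fraction with the Euclidean algorithm:
  423 = 1*262 + 161, so a_0 = 1.
  262 = 1*161 + 101, so a_1 = 1.
  161 = 1*101 + 60, so a_2 = 1.
  101 = 1*60 + 41, so a_3 = 1.
  60 = 1*41 + 19, so a_4 = 1.
  41 = 2*19 + 3, so a_5 = 2.
  19 = 6*3 + 1, so a_6 = 6.
  3 = 3*1 + 0, so a_7 = 3.
so x = [1; 1, 1, 1, 1, 2, 6, 3].
Convergents (p_i = a_i*p_{i-1} + p_{i-2}, q_i = a_i*q_{i-1} + q_{i-2} with p_{-2}=0, p_{-1}=1, q_{-2}=1, q_{-1}=0), until the denominator exceeds 46:
  i=0: a_0=1, p_0 = 1*1 + 0 = 1, q_0 = 1*0 + 1 = 1.
  i=1: a_1=1, p_1 = 1*1 + 1 = 2, q_1 = 1*1 + 0 = 1.
  i=2: a_2=1, p_2 = 1*2 + 1 = 3, q_2 = 1*1 + 1 = 2.
  i=3: a_3=1, p_3 = 1*3 + 2 = 5, q_3 = 1*2 + 1 = 3.
  i=4: a_4=1, p_4 = 1*5 + 3 = 8, q_4 = 1*3 + 2 = 5.
  i=5: a_5=2, p_5 = 2*8 + 5 = 21, q_5 = 2*5 + 3 = 13.
  i=6: a_6=6, p_6 = 6*21 + 8 = 134, q_6 = 6*13 + 5 = 83.
q_6 = 83 > 46, so the last convergent with denominator <= 46 is p_5/q_5 = 21/13.
The closest fraction with denominator <= 46 is either p_5/q_5 or the intermediate fraction (k*p_5 + p_4)/(k*q_5 + q_4) with the largest k >= 1 whose denominator stays <= 46; these approach x as k grows, and every other convergent or intermediate fraction in range is farther away.
Largest k: floor((46 - q_4)/q_5) = floor((46 - 5)/13) = 3.
That gives (3*21 + 8)/(3*13 + 5) = 71/44.
Compare the errors: |x - 21/13| = |423*13 - 21*262|/(262*13) = 3/3406, and |x - 71/44| = |423*44 - 71*262|/(262*44) = 10/11528.
Cross-multiplying, 10*3406 = 34060 < 34584 = 3*11528, so 10/11528 is smaller: the intermediate fraction 71/44 is closer to x than 21/13.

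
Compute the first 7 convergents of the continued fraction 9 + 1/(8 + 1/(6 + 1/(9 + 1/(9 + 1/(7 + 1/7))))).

Using the convergent recurrence p_i = a_i*p_{i-1} + p_{i-2}, q_i = a_i*q_{i-1} + q_{i-2} with p_{-2}=0, p_{-1}=1, q_{-2}=1, q_{-1}=0:
  i=0: a_0=9, p_0 = 9*1 + 0 = 9, q_0 = 9*0 + 1 = 1.
  i=1: a_1=8, p_1 = 8*9 + 1 = 73, q_1 = 8*1 + 0 = 8.
  i=2: a_2=6, p_2 = 6*73 + 9 = 447, q_2 = 6*8 + 1 = 49.
  i=3: a_3=9, p_3 = 9*447 + 73 = 4096, q_3 = 9*49 + 8 = 449.
  i=4: a_4=9, p_4 = 9*4096 + 447 = 37311, q_4 = 9*449 + 49 = 4090.
  i=5: a_5=7, p_5 = 7*37311 + 4096 = 265273, q_5 = 7*4090 + 449 = 29079.
  i=6: a_6=7, p_6 = 7*265273 + 37311 = 1894222, q_6 = 7*29079 + 4090 = 207643.

9/1, 73/8, 447/49, 4096/449, 37311/4090, 265273/29079, 1894222/207643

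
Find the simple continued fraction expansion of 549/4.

Run the Euclidean algorithm on 549 and 4; the successive quotients are the partial quotients a_0, a_1, ... (each step inverts the fractional part left over by the previous one):
  549 = 137*4 + 1, so a_0 = 137.
  4 = 4*1 + 0, so a_1 = 4.
The remainder reaches 0 after 2 divisions, so the expansion has 2 partial quotients, read off in order.

[137; 4]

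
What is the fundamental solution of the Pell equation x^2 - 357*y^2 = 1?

First expand sqrt(357) as a continued fraction. With x_i = (sqrt(357) + m_i)/d_i and (m_0, d_0) = (0, 1): a_0 = floor(sqrt(357)) = 18, since 18^2 = 324 <= 357 < 361 = 19^2.
Iterate m_{i+1} = d_i*a_i - m_i, d_{i+1} = (357 - m_{i+1}^2)/d_i, a_{i+1} = floor((a_0 + m_{i+1})/d_{i+1}):
  m_1 = 1*18 - 0 = 18, d_1 = (357 - 18^2)/1 = 33/1 = 33, a_1 = floor((18 + 18)/33) = 1.
  m_2 = 33*1 - 18 = 15, d_2 = (357 - 15^2)/33 = 132/33 = 4, a_2 = floor((18 + 15)/4) = 8.
  m_3 = 4*8 - 15 = 17, d_3 = (357 - 17^2)/4 = 68/4 = 17, a_3 = floor((18 + 17)/17) = 2.
  m_4 = 17*2 - 17 = 17, d_4 = (357 - 17^2)/17 = 68/17 = 4, a_4 = floor((18 + 17)/4) = 8.
  m_5 = 4*8 - 17 = 15, d_5 = (357 - 15^2)/4 = 132/4 = 33, a_5 = floor((18 + 15)/33) = 1.
  m_6 = 33*1 - 15 = 18, d_6 = (357 - 18^2)/33 = 33/33 = 1, a_6 = floor((18 + 18)/1) = 36.
  m_7 = 1*36 - 18 = 18, d_7 = (357 - 18^2)/1 = 33/1 = 33: (m_7, d_7) = (m_1, d_1) = (18, 33), so from here the quotients repeat a_1, ..., a_6; the period length is 6.
So sqrt(357) = [18; (1, 8, 2, 8, 1, 36)] with period length k = 6.
k is even, so the fundamental solution of x^2 - 357y^2 = 1 is (p_{k-1}, q_{k-1}) = (p_5, q_5); compute convergents through index 5.
Convergents (p_i = a_i*p_{i-1} + p_{i-2}, q_i = a_i*q_{i-1} + q_{i-2} with p_{-2}=0, p_{-1}=1, q_{-2}=1, q_{-1}=0):
  i=0: a_0=18, p_0 = 18*1 + 0 = 18, q_0 = 18*0 + 1 = 1.
  i=1: a_1=1, p_1 = 1*18 + 1 = 19, q_1 = 1*1 + 0 = 1.
  i=2: a_2=8, p_2 = 8*19 + 18 = 170, q_2 = 8*1 + 1 = 9.
  i=3: a_3=2, p_3 = 2*170 + 19 = 359, q_3 = 2*9 + 1 = 19.
  i=4: a_4=8, p_4 = 8*359 + 170 = 3042, q_4 = 8*19 + 9 = 161.
  i=5: a_5=1, p_5 = 1*3042 + 359 = 3401, q_5 = 1*161 + 19 = 180.
Check: 3401^2 - 357*180^2 = 11566801 - 11566800 = 1, so (x, y) = (3401, 180) solves the equation, and by the theorem it is the least positive solution.

(x, y) = (3401, 180)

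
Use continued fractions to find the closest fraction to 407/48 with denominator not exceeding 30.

Expand x = 407/48 as a continued fraction with the Euclidean algorithm:
  407 = 8*48 + 23, so a_0 = 8.
  48 = 2*23 + 2, so a_1 = 2.
  23 = 11*2 + 1, so a_2 = 11.
  2 = 2*1 + 0, so a_3 = 2.
so x = [8; 2, 11, 2].
Convergents (p_i = a_i*p_{i-1} + p_{i-2}, q_i = a_i*q_{i-1} + q_{i-2} with p_{-2}=0, p_{-1}=1, q_{-2}=1, q_{-1}=0), until the denominator exceeds 30:
  i=0: a_0=8, p_0 = 8*1 + 0 = 8, q_0 = 8*0 + 1 = 1.
  i=1: a_1=2, p_1 = 2*8 + 1 = 17, q_1 = 2*1 + 0 = 2.
  i=2: a_2=11, p_2 = 11*17 + 8 = 195, q_2 = 11*2 + 1 = 23.
  i=3: a_3=2, p_3 = 2*195 + 17 = 407, q_3 = 2*23 + 2 = 48.
q_3 = 48 > 30, so the last convergent with denominator <= 30 is p_2/q_2 = 195/23.
The closest fraction with denominator <= 30 is either p_2/q_2 or the intermediate fraction (k*p_2 + p_1)/(k*q_2 + q_1) with the largest k >= 1 whose denominator stays <= 30; these approach x as k grows, and every other convergent or intermediate fraction in range is farther away.
Largest k: floor((30 - q_1)/q_2) = floor((30 - 2)/23) = 1.
That gives (1*195 + 17)/(1*23 + 2) = 212/25.
Compare the errors: |x - 195/23| = |407*23 - 195*48|/(48*23) = 1/1104, and |x - 212/25| = |407*25 - 212*48|/(48*25) = 1/1200.
Cross-multiplying, 1*1104 = 1104 < 1200 = 1*1200, so 1/1200 is smaller: the intermediate fraction 212/25 is closer to x than 195/23.

212/25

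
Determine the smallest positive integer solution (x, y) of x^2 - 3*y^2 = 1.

(x, y) = (2, 1)

First expand sqrt(3) as a continued fraction. With x_i = (sqrt(3) + m_i)/d_i and (m_0, d_0) = (0, 1): a_0 = floor(sqrt(3)) = 1, since 1^2 = 1 <= 3 < 4 = 2^2.
Iterate m_{i+1} = d_i*a_i - m_i, d_{i+1} = (3 - m_{i+1}^2)/d_i, a_{i+1} = floor((a_0 + m_{i+1})/d_{i+1}):
  m_1 = 1*1 - 0 = 1, d_1 = (3 - 1^2)/1 = 2/1 = 2, a_1 = floor((1 + 1)/2) = 1.
  m_2 = 2*1 - 1 = 1, d_2 = (3 - 1^2)/2 = 2/2 = 1, a_2 = floor((1 + 1)/1) = 2.
  m_3 = 1*2 - 1 = 1, d_3 = (3 - 1^2)/1 = 2/1 = 2: (m_3, d_3) = (m_1, d_1) = (1, 2), so from here the quotients repeat a_1, a_2; the period length is 2.
So sqrt(3) = [1; (1, 2)] with period length k = 2.
k is even, so the fundamental solution of x^2 - 3y^2 = 1 is (p_{k-1}, q_{k-1}) = (p_1, q_1); compute convergents through index 1.
Convergents (p_i = a_i*p_{i-1} + p_{i-2}, q_i = a_i*q_{i-1} + q_{i-2} with p_{-2}=0, p_{-1}=1, q_{-2}=1, q_{-1}=0):
  i=0: a_0=1, p_0 = 1*1 + 0 = 1, q_0 = 1*0 + 1 = 1.
  i=1: a_1=1, p_1 = 1*1 + 1 = 2, q_1 = 1*1 + 0 = 1.
Check: 2^2 - 3*1^2 = 4 - 3 = 1, so (x, y) = (2, 1) solves the equation, and by the theorem it is the least positive solution.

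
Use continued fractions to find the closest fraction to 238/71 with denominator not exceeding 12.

37/11

Expand x = 238/71 as a continued fraction with the Euclidean algorithm:
  238 = 3*71 + 25, so a_0 = 3.
  71 = 2*25 + 21, so a_1 = 2.
  25 = 1*21 + 4, so a_2 = 1.
  21 = 5*4 + 1, so a_3 = 5.
  4 = 4*1 + 0, so a_4 = 4.
so x = [3; 2, 1, 5, 4].
Convergents (p_i = a_i*p_{i-1} + p_{i-2}, q_i = a_i*q_{i-1} + q_{i-2} with p_{-2}=0, p_{-1}=1, q_{-2}=1, q_{-1}=0), until the denominator exceeds 12:
  i=0: a_0=3, p_0 = 3*1 + 0 = 3, q_0 = 3*0 + 1 = 1.
  i=1: a_1=2, p_1 = 2*3 + 1 = 7, q_1 = 2*1 + 0 = 2.
  i=2: a_2=1, p_2 = 1*7 + 3 = 10, q_2 = 1*2 + 1 = 3.
  i=3: a_3=5, p_3 = 5*10 + 7 = 57, q_3 = 5*3 + 2 = 17.
q_3 = 17 > 12, so the last convergent with denominator <= 12 is p_2/q_2 = 10/3.
The closest fraction with denominator <= 12 is either p_2/q_2 or the intermediate fraction (k*p_2 + p_1)/(k*q_2 + q_1) with the largest k >= 1 whose denominator stays <= 12; these approach x as k grows, and every other convergent or intermediate fraction in range is farther away.
Largest k: floor((12 - q_1)/q_2) = floor((12 - 2)/3) = 3.
That gives (3*10 + 7)/(3*3 + 2) = 37/11.
Compare the errors: |x - 10/3| = |238*3 - 10*71|/(71*3) = 4/213, and |x - 37/11| = |238*11 - 37*71|/(71*11) = 9/781.
Cross-multiplying, 9*213 = 1917 < 3124 = 4*781, so 9/781 is smaller: the intermediate fraction 37/11 is closer to x than 10/3.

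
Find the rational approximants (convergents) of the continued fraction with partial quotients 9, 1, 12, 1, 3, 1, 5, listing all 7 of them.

9/1, 10/1, 129/13, 139/14, 546/55, 685/69, 3971/400

Using the convergent recurrence p_i = a_i*p_{i-1} + p_{i-2}, q_i = a_i*q_{i-1} + q_{i-2} with p_{-2}=0, p_{-1}=1, q_{-2}=1, q_{-1}=0:
  i=0: a_0=9, p_0 = 9*1 + 0 = 9, q_0 = 9*0 + 1 = 1.
  i=1: a_1=1, p_1 = 1*9 + 1 = 10, q_1 = 1*1 + 0 = 1.
  i=2: a_2=12, p_2 = 12*10 + 9 = 129, q_2 = 12*1 + 1 = 13.
  i=3: a_3=1, p_3 = 1*129 + 10 = 139, q_3 = 1*13 + 1 = 14.
  i=4: a_4=3, p_4 = 3*139 + 129 = 546, q_4 = 3*14 + 13 = 55.
  i=5: a_5=1, p_5 = 1*546 + 139 = 685, q_5 = 1*55 + 14 = 69.
  i=6: a_6=5, p_6 = 5*685 + 546 = 3971, q_6 = 5*69 + 55 = 400.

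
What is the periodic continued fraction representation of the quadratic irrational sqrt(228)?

[15; (10, 30)]

Write x_i = (sqrt(228) + m_i)/d_i with (m_0, d_0) = (0, 1). a_0 = floor(sqrt(228)) = 15, since 15^2 = 225 <= 228 < 256 = 16^2.
Iterate m_{i+1} = d_i*a_i - m_i, d_{i+1} = (228 - m_{i+1}^2)/d_i, a_{i+1} = floor((a_0 + m_{i+1})/d_{i+1}):
  m_1 = 1*15 - 0 = 15, d_1 = (228 - 15^2)/1 = 3/1 = 3, a_1 = floor((15 + 15)/3) = 10.
  m_2 = 3*10 - 15 = 15, d_2 = (228 - 15^2)/3 = 3/3 = 1, a_2 = floor((15 + 15)/1) = 30.
  m_3 = 1*30 - 15 = 15, d_3 = (228 - 15^2)/1 = 3/1 = 3: (m_3, d_3) = (m_1, d_1) = (15, 3), so from here the quotients repeat a_1, a_2; the period length is 2.
Hence the expansion of sqrt(228) is a_0 = 15 followed by the repeating block 10, 30 (period 2).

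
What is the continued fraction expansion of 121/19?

Run the Euclidean algorithm on 121 and 19; the successive quotients are the partial quotients a_0, a_1, ... (each step inverts the fractional part left over by the previous one):
  121 = 6*19 + 7, so a_0 = 6.
  19 = 2*7 + 5, so a_1 = 2.
  7 = 1*5 + 2, so a_2 = 1.
  5 = 2*2 + 1, so a_3 = 2.
  2 = 2*1 + 0, so a_4 = 2.
The remainder reaches 0 after 5 divisions, so the expansion has 5 partial quotients, read off in order.

[6; 2, 1, 2, 2]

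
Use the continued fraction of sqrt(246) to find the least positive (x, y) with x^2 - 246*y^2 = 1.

(x, y) = (88805, 5662)

First expand sqrt(246) as a continued fraction. With x_i = (sqrt(246) + m_i)/d_i and (m_0, d_0) = (0, 1): a_0 = floor(sqrt(246)) = 15, since 15^2 = 225 <= 246 < 256 = 16^2.
Iterate m_{i+1} = d_i*a_i - m_i, d_{i+1} = (246 - m_{i+1}^2)/d_i, a_{i+1} = floor((a_0 + m_{i+1})/d_{i+1}):
  m_1 = 1*15 - 0 = 15, d_1 = (246 - 15^2)/1 = 21/1 = 21, a_1 = floor((15 + 15)/21) = 1.
  m_2 = 21*1 - 15 = 6, d_2 = (246 - 6^2)/21 = 210/21 = 10, a_2 = floor((15 + 6)/10) = 2.
  m_3 = 10*2 - 6 = 14, d_3 = (246 - 14^2)/10 = 50/10 = 5, a_3 = floor((15 + 14)/5) = 5.
  m_4 = 5*5 - 14 = 11, d_4 = (246 - 11^2)/5 = 125/5 = 25, a_4 = floor((15 + 11)/25) = 1.
  m_5 = 25*1 - 11 = 14, d_5 = (246 - 14^2)/25 = 50/25 = 2, a_5 = floor((15 + 14)/2) = 14.
  m_6 = 2*14 - 14 = 14, d_6 = (246 - 14^2)/2 = 50/2 = 25, a_6 = floor((15 + 14)/25) = 1.
  m_7 = 25*1 - 14 = 11, d_7 = (246 - 11^2)/25 = 125/25 = 5, a_7 = floor((15 + 11)/5) = 5.
  m_8 = 5*5 - 11 = 14, d_8 = (246 - 14^2)/5 = 50/5 = 10, a_8 = floor((15 + 14)/10) = 2.
  m_9 = 10*2 - 14 = 6, d_9 = (246 - 6^2)/10 = 210/10 = 21, a_9 = floor((15 + 6)/21) = 1.
  m_10 = 21*1 - 6 = 15, d_10 = (246 - 15^2)/21 = 21/21 = 1, a_10 = floor((15 + 15)/1) = 30.
  m_11 = 1*30 - 15 = 15, d_11 = (246 - 15^2)/1 = 21/1 = 21: (m_11, d_11) = (m_1, d_1) = (15, 21), so from here the quotients repeat a_1, ..., a_10; the period length is 10.
So sqrt(246) = [15; (1, 2, 5, 1, 14, 1, 5, 2, 1, 30)] with period length k = 10.
k is even, so the fundamental solution of x^2 - 246y^2 = 1 is (p_{k-1}, q_{k-1}) = (p_9, q_9); compute convergents through index 9.
Convergents (p_i = a_i*p_{i-1} + p_{i-2}, q_i = a_i*q_{i-1} + q_{i-2} with p_{-2}=0, p_{-1}=1, q_{-2}=1, q_{-1}=0):
  i=0: a_0=15, p_0 = 15*1 + 0 = 15, q_0 = 15*0 + 1 = 1.
  i=1: a_1=1, p_1 = 1*15 + 1 = 16, q_1 = 1*1 + 0 = 1.
  i=2: a_2=2, p_2 = 2*16 + 15 = 47, q_2 = 2*1 + 1 = 3.
  i=3: a_3=5, p_3 = 5*47 + 16 = 251, q_3 = 5*3 + 1 = 16.
  i=4: a_4=1, p_4 = 1*251 + 47 = 298, q_4 = 1*16 + 3 = 19.
  i=5: a_5=14, p_5 = 14*298 + 251 = 4423, q_5 = 14*19 + 16 = 282.
  i=6: a_6=1, p_6 = 1*4423 + 298 = 4721, q_6 = 1*282 + 19 = 301.
  i=7: a_7=5, p_7 = 5*4721 + 4423 = 28028, q_7 = 5*301 + 282 = 1787.
  i=8: a_8=2, p_8 = 2*28028 + 4721 = 60777, q_8 = 2*1787 + 301 = 3875.
  i=9: a_9=1, p_9 = 1*60777 + 28028 = 88805, q_9 = 1*3875 + 1787 = 5662.
Check: 88805^2 - 246*5662^2 = 7886328025 - 7886328024 = 1, so (x, y) = (88805, 5662) solves the equation, and by the theorem it is the least positive solution.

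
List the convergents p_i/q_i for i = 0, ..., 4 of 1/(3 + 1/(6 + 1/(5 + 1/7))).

0/1, 1/3, 6/19, 31/98, 223/705

Using the convergent recurrence p_i = a_i*p_{i-1} + p_{i-2}, q_i = a_i*q_{i-1} + q_{i-2} with p_{-2}=0, p_{-1}=1, q_{-2}=1, q_{-1}=0:
  i=0: a_0=0, p_0 = 0*1 + 0 = 0, q_0 = 0*0 + 1 = 1.
  i=1: a_1=3, p_1 = 3*0 + 1 = 1, q_1 = 3*1 + 0 = 3.
  i=2: a_2=6, p_2 = 6*1 + 0 = 6, q_2 = 6*3 + 1 = 19.
  i=3: a_3=5, p_3 = 5*6 + 1 = 31, q_3 = 5*19 + 3 = 98.
  i=4: a_4=7, p_4 = 7*31 + 6 = 223, q_4 = 7*98 + 19 = 705.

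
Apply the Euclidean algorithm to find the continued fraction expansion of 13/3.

Run the Euclidean algorithm on 13 and 3; the successive quotients are the partial quotients a_0, a_1, ... (each step inverts the fractional part left over by the previous one):
  13 = 4*3 + 1, so a_0 = 4.
  3 = 3*1 + 0, so a_1 = 3.
The remainder reaches 0 after 2 divisions, so the expansion has 2 partial quotients, read off in order.

[4; 3]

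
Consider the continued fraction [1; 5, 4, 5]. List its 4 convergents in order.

1/1, 6/5, 25/21, 131/110

Using the convergent recurrence p_i = a_i*p_{i-1} + p_{i-2}, q_i = a_i*q_{i-1} + q_{i-2} with p_{-2}=0, p_{-1}=1, q_{-2}=1, q_{-1}=0:
  i=0: a_0=1, p_0 = 1*1 + 0 = 1, q_0 = 1*0 + 1 = 1.
  i=1: a_1=5, p_1 = 5*1 + 1 = 6, q_1 = 5*1 + 0 = 5.
  i=2: a_2=4, p_2 = 4*6 + 1 = 25, q_2 = 4*5 + 1 = 21.
  i=3: a_3=5, p_3 = 5*25 + 6 = 131, q_3 = 5*21 + 5 = 110.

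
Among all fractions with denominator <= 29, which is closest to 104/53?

Expand x = 104/53 as a continued fraction with the Euclidean algorithm:
  104 = 1*53 + 51, so a_0 = 1.
  53 = 1*51 + 2, so a_1 = 1.
  51 = 25*2 + 1, so a_2 = 25.
  2 = 2*1 + 0, so a_3 = 2.
so x = [1; 1, 25, 2].
Convergents (p_i = a_i*p_{i-1} + p_{i-2}, q_i = a_i*q_{i-1} + q_{i-2} with p_{-2}=0, p_{-1}=1, q_{-2}=1, q_{-1}=0), until the denominator exceeds 29:
  i=0: a_0=1, p_0 = 1*1 + 0 = 1, q_0 = 1*0 + 1 = 1.
  i=1: a_1=1, p_1 = 1*1 + 1 = 2, q_1 = 1*1 + 0 = 1.
  i=2: a_2=25, p_2 = 25*2 + 1 = 51, q_2 = 25*1 + 1 = 26.
  i=3: a_3=2, p_3 = 2*51 + 2 = 104, q_3 = 2*26 + 1 = 53.
q_3 = 53 > 29, so the last convergent with denominator <= 29 is p_2/q_2 = 51/26.
The closest fraction with denominator <= 29 is either p_2/q_2 or the intermediate fraction (k*p_2 + p_1)/(k*q_2 + q_1) with the largest k >= 1 whose denominator stays <= 29; these approach x as k grows, and every other convergent or intermediate fraction in range is farther away.
Largest k: floor((29 - q_1)/q_2) = floor((29 - 1)/26) = 1.
That gives (1*51 + 2)/(1*26 + 1) = 53/27.
Compare the errors: |x - 51/26| = |104*26 - 51*53|/(53*26) = 1/1378, and |x - 53/27| = |104*27 - 53*53|/(53*27) = 1/1431.
Cross-multiplying, 1*1378 = 1378 < 1431 = 1*1431, so 1/1431 is smaller: the intermediate fraction 53/27 is closer to x than 51/26.

53/27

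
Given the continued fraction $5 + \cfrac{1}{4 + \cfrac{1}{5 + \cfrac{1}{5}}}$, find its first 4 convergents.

Using the convergent recurrence p_i = a_i*p_{i-1} + p_{i-2}, q_i = a_i*q_{i-1} + q_{i-2} with p_{-2}=0, p_{-1}=1, q_{-2}=1, q_{-1}=0:
  i=0: a_0=5, p_0 = 5*1 + 0 = 5, q_0 = 5*0 + 1 = 1.
  i=1: a_1=4, p_1 = 4*5 + 1 = 21, q_1 = 4*1 + 0 = 4.
  i=2: a_2=5, p_2 = 5*21 + 5 = 110, q_2 = 5*4 + 1 = 21.
  i=3: a_3=5, p_3 = 5*110 + 21 = 571, q_3 = 5*21 + 4 = 109.

5/1, 21/4, 110/21, 571/109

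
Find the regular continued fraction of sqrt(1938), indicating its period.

Write x_i = (sqrt(1938) + m_i)/d_i with (m_0, d_0) = (0, 1). a_0 = floor(sqrt(1938)) = 44, since 44^2 = 1936 <= 1938 < 2025 = 45^2.
Iterate m_{i+1} = d_i*a_i - m_i, d_{i+1} = (1938 - m_{i+1}^2)/d_i, a_{i+1} = floor((a_0 + m_{i+1})/d_{i+1}):
  m_1 = 1*44 - 0 = 44, d_1 = (1938 - 44^2)/1 = 2/1 = 2, a_1 = floor((44 + 44)/2) = 44.
  m_2 = 2*44 - 44 = 44, d_2 = (1938 - 44^2)/2 = 2/2 = 1, a_2 = floor((44 + 44)/1) = 88.
  m_3 = 1*88 - 44 = 44, d_3 = (1938 - 44^2)/1 = 2/1 = 2: (m_3, d_3) = (m_1, d_1) = (44, 2), so from here the quotients repeat a_1, a_2; the period length is 2.
Hence the expansion of sqrt(1938) is a_0 = 44 followed by the repeating block 44, 88 (period 2).

[44; (44, 88)]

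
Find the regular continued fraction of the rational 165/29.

[5; 1, 2, 4, 2]

Run the Euclidean algorithm on 165 and 29; the successive quotients are the partial quotients a_0, a_1, ... (each step inverts the fractional part left over by the previous one):
  165 = 5*29 + 20, so a_0 = 5.
  29 = 1*20 + 9, so a_1 = 1.
  20 = 2*9 + 2, so a_2 = 2.
  9 = 4*2 + 1, so a_3 = 4.
  2 = 2*1 + 0, so a_4 = 2.
The remainder reaches 0 after 5 divisions, so the expansion has 5 partial quotients, read off in order.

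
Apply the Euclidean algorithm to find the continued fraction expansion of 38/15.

[2; 1, 1, 7]

Run the Euclidean algorithm on 38 and 15; the successive quotients are the partial quotients a_0, a_1, ... (each step inverts the fractional part left over by the previous one):
  38 = 2*15 + 8, so a_0 = 2.
  15 = 1*8 + 7, so a_1 = 1.
  8 = 1*7 + 1, so a_2 = 1.
  7 = 7*1 + 0, so a_3 = 7.
The remainder reaches 0 after 4 divisions, so the expansion has 4 partial quotients, read off in order.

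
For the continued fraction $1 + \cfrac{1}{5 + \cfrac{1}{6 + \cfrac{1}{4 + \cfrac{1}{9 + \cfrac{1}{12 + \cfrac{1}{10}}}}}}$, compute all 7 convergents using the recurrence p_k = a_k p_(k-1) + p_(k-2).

Using the convergent recurrence p_i = a_i*p_{i-1} + p_{i-2}, q_i = a_i*q_{i-1} + q_{i-2} with p_{-2}=0, p_{-1}=1, q_{-2}=1, q_{-1}=0:
  i=0: a_0=1, p_0 = 1*1 + 0 = 1, q_0 = 1*0 + 1 = 1.
  i=1: a_1=5, p_1 = 5*1 + 1 = 6, q_1 = 5*1 + 0 = 5.
  i=2: a_2=6, p_2 = 6*6 + 1 = 37, q_2 = 6*5 + 1 = 31.
  i=3: a_3=4, p_3 = 4*37 + 6 = 154, q_3 = 4*31 + 5 = 129.
  i=4: a_4=9, p_4 = 9*154 + 37 = 1423, q_4 = 9*129 + 31 = 1192.
  i=5: a_5=12, p_5 = 12*1423 + 154 = 17230, q_5 = 12*1192 + 129 = 14433.
  i=6: a_6=10, p_6 = 10*17230 + 1423 = 173723, q_6 = 10*14433 + 1192 = 145522.

1/1, 6/5, 37/31, 154/129, 1423/1192, 17230/14433, 173723/145522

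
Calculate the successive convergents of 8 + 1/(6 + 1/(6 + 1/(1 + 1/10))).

8/1, 49/6, 302/37, 351/43, 3812/467

Using the convergent recurrence p_i = a_i*p_{i-1} + p_{i-2}, q_i = a_i*q_{i-1} + q_{i-2} with p_{-2}=0, p_{-1}=1, q_{-2}=1, q_{-1}=0:
  i=0: a_0=8, p_0 = 8*1 + 0 = 8, q_0 = 8*0 + 1 = 1.
  i=1: a_1=6, p_1 = 6*8 + 1 = 49, q_1 = 6*1 + 0 = 6.
  i=2: a_2=6, p_2 = 6*49 + 8 = 302, q_2 = 6*6 + 1 = 37.
  i=3: a_3=1, p_3 = 1*302 + 49 = 351, q_3 = 1*37 + 6 = 43.
  i=4: a_4=10, p_4 = 10*351 + 302 = 3812, q_4 = 10*43 + 37 = 467.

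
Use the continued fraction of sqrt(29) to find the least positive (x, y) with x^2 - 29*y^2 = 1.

First expand sqrt(29) as a continued fraction. With x_i = (sqrt(29) + m_i)/d_i and (m_0, d_0) = (0, 1): a_0 = floor(sqrt(29)) = 5, since 5^2 = 25 <= 29 < 36 = 6^2.
Iterate m_{i+1} = d_i*a_i - m_i, d_{i+1} = (29 - m_{i+1}^2)/d_i, a_{i+1} = floor((a_0 + m_{i+1})/d_{i+1}):
  m_1 = 1*5 - 0 = 5, d_1 = (29 - 5^2)/1 = 4/1 = 4, a_1 = floor((5 + 5)/4) = 2.
  m_2 = 4*2 - 5 = 3, d_2 = (29 - 3^2)/4 = 20/4 = 5, a_2 = floor((5 + 3)/5) = 1.
  m_3 = 5*1 - 3 = 2, d_3 = (29 - 2^2)/5 = 25/5 = 5, a_3 = floor((5 + 2)/5) = 1.
  m_4 = 5*1 - 2 = 3, d_4 = (29 - 3^2)/5 = 20/5 = 4, a_4 = floor((5 + 3)/4) = 2.
  m_5 = 4*2 - 3 = 5, d_5 = (29 - 5^2)/4 = 4/4 = 1, a_5 = floor((5 + 5)/1) = 10.
  m_6 = 1*10 - 5 = 5, d_6 = (29 - 5^2)/1 = 4/1 = 4: (m_6, d_6) = (m_1, d_1) = (5, 4), so from here the quotients repeat a_1, ..., a_5; the period length is 5.
So sqrt(29) = [5; (2, 1, 1, 2, 10)] with period length k = 5.
k is odd, so (p_{k-1}, q_{k-1}) only solves x^2 - 29y^2 = -1 and the fundamental solution of x^2 - 29y^2 = 1 is (p_{2k-1}, q_{2k-1}) = (p_9, q_9); compute convergents through index 9, running through the period twice.
Convergents (p_i = a_i*p_{i-1} + p_{i-2}, q_i = a_i*q_{i-1} + q_{i-2} with p_{-2}=0, p_{-1}=1, q_{-2}=1, q_{-1}=0):
  i=0: a_0=5, p_0 = 5*1 + 0 = 5, q_0 = 5*0 + 1 = 1.
  i=1: a_1=2, p_1 = 2*5 + 1 = 11, q_1 = 2*1 + 0 = 2.
  i=2: a_2=1, p_2 = 1*11 + 5 = 16, q_2 = 1*2 + 1 = 3.
  i=3: a_3=1, p_3 = 1*16 + 11 = 27, q_3 = 1*3 + 2 = 5.
  i=4: a_4=2, p_4 = 2*27 + 16 = 70, q_4 = 2*5 + 3 = 13.
  i=5: a_5=10, p_5 = 10*70 + 27 = 727, q_5 = 10*13 + 5 = 135.
  i=6: a_6=2, p_6 = 2*727 + 70 = 1524, q_6 = 2*135 + 13 = 283.
  i=7: a_7=1, p_7 = 1*1524 + 727 = 2251, q_7 = 1*283 + 135 = 418.
  i=8: a_8=1, p_8 = 1*2251 + 1524 = 3775, q_8 = 1*418 + 283 = 701.
  i=9: a_9=2, p_9 = 2*3775 + 2251 = 9801, q_9 = 2*701 + 418 = 1820.
Indeed p_4^2 - 29*q_4^2 = 4900 - 4901 = -1, not +1.
Check: 9801^2 - 29*1820^2 = 96059601 - 96059600 = 1, so (x, y) = (9801, 1820) solves the equation, and by the theorem it is the least positive solution.

(x, y) = (9801, 1820)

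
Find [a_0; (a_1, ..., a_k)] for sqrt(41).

Write x_i = (sqrt(41) + m_i)/d_i with (m_0, d_0) = (0, 1). a_0 = floor(sqrt(41)) = 6, since 6^2 = 36 <= 41 < 49 = 7^2.
Iterate m_{i+1} = d_i*a_i - m_i, d_{i+1} = (41 - m_{i+1}^2)/d_i, a_{i+1} = floor((a_0 + m_{i+1})/d_{i+1}):
  m_1 = 1*6 - 0 = 6, d_1 = (41 - 6^2)/1 = 5/1 = 5, a_1 = floor((6 + 6)/5) = 2.
  m_2 = 5*2 - 6 = 4, d_2 = (41 - 4^2)/5 = 25/5 = 5, a_2 = floor((6 + 4)/5) = 2.
  m_3 = 5*2 - 4 = 6, d_3 = (41 - 6^2)/5 = 5/5 = 1, a_3 = floor((6 + 6)/1) = 12.
  m_4 = 1*12 - 6 = 6, d_4 = (41 - 6^2)/1 = 5/1 = 5: (m_4, d_4) = (m_1, d_1) = (6, 5), so from here the quotients repeat a_1, ..., a_3; the period length is 3.
Hence the expansion of sqrt(41) is a_0 = 6 followed by the repeating block 2, 2, 12 (period 3).

[6; (2, 2, 12)]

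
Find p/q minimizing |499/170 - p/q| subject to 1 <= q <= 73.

Expand x = 499/170 as a continued fraction with the Euclidean algorithm:
  499 = 2*170 + 159, so a_0 = 2.
  170 = 1*159 + 11, so a_1 = 1.
  159 = 14*11 + 5, so a_2 = 14.
  11 = 2*5 + 1, so a_3 = 2.
  5 = 5*1 + 0, so a_4 = 5.
so x = [2; 1, 14, 2, 5].
Convergents (p_i = a_i*p_{i-1} + p_{i-2}, q_i = a_i*q_{i-1} + q_{i-2} with p_{-2}=0, p_{-1}=1, q_{-2}=1, q_{-1}=0), until the denominator exceeds 73:
  i=0: a_0=2, p_0 = 2*1 + 0 = 2, q_0 = 2*0 + 1 = 1.
  i=1: a_1=1, p_1 = 1*2 + 1 = 3, q_1 = 1*1 + 0 = 1.
  i=2: a_2=14, p_2 = 14*3 + 2 = 44, q_2 = 14*1 + 1 = 15.
  i=3: a_3=2, p_3 = 2*44 + 3 = 91, q_3 = 2*15 + 1 = 31.
  i=4: a_4=5, p_4 = 5*91 + 44 = 499, q_4 = 5*31 + 15 = 170.
q_4 = 170 > 73, so the last convergent with denominator <= 73 is p_3/q_3 = 91/31.
The closest fraction with denominator <= 73 is either p_3/q_3 or the intermediate fraction (k*p_3 + p_2)/(k*q_3 + q_2) with the largest k >= 1 whose denominator stays <= 73; these approach x as k grows, and every other convergent or intermediate fraction in range is farther away.
Largest k: floor((73 - q_2)/q_3) = floor((73 - 15)/31) = 1.
That gives (1*91 + 44)/(1*31 + 15) = 135/46.
Compare the errors: |x - 91/31| = |499*31 - 91*170|/(170*31) = 1/5270, and |x - 135/46| = |499*46 - 135*170|/(170*46) = 4/7820.
Cross-multiplying, 1*7820 = 7820 < 21080 = 4*5270, so 1/5270 is smaller: the convergent 91/31 is closer to x than 135/46.

91/31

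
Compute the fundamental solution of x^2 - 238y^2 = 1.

First expand sqrt(238) as a continued fraction. With x_i = (sqrt(238) + m_i)/d_i and (m_0, d_0) = (0, 1): a_0 = floor(sqrt(238)) = 15, since 15^2 = 225 <= 238 < 256 = 16^2.
Iterate m_{i+1} = d_i*a_i - m_i, d_{i+1} = (238 - m_{i+1}^2)/d_i, a_{i+1} = floor((a_0 + m_{i+1})/d_{i+1}):
  m_1 = 1*15 - 0 = 15, d_1 = (238 - 15^2)/1 = 13/1 = 13, a_1 = floor((15 + 15)/13) = 2.
  m_2 = 13*2 - 15 = 11, d_2 = (238 - 11^2)/13 = 117/13 = 9, a_2 = floor((15 + 11)/9) = 2.
  m_3 = 9*2 - 11 = 7, d_3 = (238 - 7^2)/9 = 189/9 = 21, a_3 = floor((15 + 7)/21) = 1.
  m_4 = 21*1 - 7 = 14, d_4 = (238 - 14^2)/21 = 42/21 = 2, a_4 = floor((15 + 14)/2) = 14.
  m_5 = 2*14 - 14 = 14, d_5 = (238 - 14^2)/2 = 42/2 = 21, a_5 = floor((15 + 14)/21) = 1.
  m_6 = 21*1 - 14 = 7, d_6 = (238 - 7^2)/21 = 189/21 = 9, a_6 = floor((15 + 7)/9) = 2.
  m_7 = 9*2 - 7 = 11, d_7 = (238 - 11^2)/9 = 117/9 = 13, a_7 = floor((15 + 11)/13) = 2.
  m_8 = 13*2 - 11 = 15, d_8 = (238 - 15^2)/13 = 13/13 = 1, a_8 = floor((15 + 15)/1) = 30.
  m_9 = 1*30 - 15 = 15, d_9 = (238 - 15^2)/1 = 13/1 = 13: (m_9, d_9) = (m_1, d_1) = (15, 13), so from here the quotients repeat a_1, ..., a_8; the period length is 8.
So sqrt(238) = [15; (2, 2, 1, 14, 1, 2, 2, 30)] with period length k = 8.
k is even, so the fundamental solution of x^2 - 238y^2 = 1 is (p_{k-1}, q_{k-1}) = (p_7, q_7); compute convergents through index 7.
Convergents (p_i = a_i*p_{i-1} + p_{i-2}, q_i = a_i*q_{i-1} + q_{i-2} with p_{-2}=0, p_{-1}=1, q_{-2}=1, q_{-1}=0):
  i=0: a_0=15, p_0 = 15*1 + 0 = 15, q_0 = 15*0 + 1 = 1.
  i=1: a_1=2, p_1 = 2*15 + 1 = 31, q_1 = 2*1 + 0 = 2.
  i=2: a_2=2, p_2 = 2*31 + 15 = 77, q_2 = 2*2 + 1 = 5.
  i=3: a_3=1, p_3 = 1*77 + 31 = 108, q_3 = 1*5 + 2 = 7.
  i=4: a_4=14, p_4 = 14*108 + 77 = 1589, q_4 = 14*7 + 5 = 103.
  i=5: a_5=1, p_5 = 1*1589 + 108 = 1697, q_5 = 1*103 + 7 = 110.
  i=6: a_6=2, p_6 = 2*1697 + 1589 = 4983, q_6 = 2*110 + 103 = 323.
  i=7: a_7=2, p_7 = 2*4983 + 1697 = 11663, q_7 = 2*323 + 110 = 756.
Check: 11663^2 - 238*756^2 = 136025569 - 136025568 = 1, so (x, y) = (11663, 756) solves the equation, and by the theorem it is the least positive solution.

(x, y) = (11663, 756)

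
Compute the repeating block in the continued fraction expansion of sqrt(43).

Write x_i = (sqrt(43) + m_i)/d_i with (m_0, d_0) = (0, 1). a_0 = floor(sqrt(43)) = 6, since 6^2 = 36 <= 43 < 49 = 7^2.
Iterate m_{i+1} = d_i*a_i - m_i, d_{i+1} = (43 - m_{i+1}^2)/d_i, a_{i+1} = floor((a_0 + m_{i+1})/d_{i+1}):
  m_1 = 1*6 - 0 = 6, d_1 = (43 - 6^2)/1 = 7/1 = 7, a_1 = floor((6 + 6)/7) = 1.
  m_2 = 7*1 - 6 = 1, d_2 = (43 - 1^2)/7 = 42/7 = 6, a_2 = floor((6 + 1)/6) = 1.
  m_3 = 6*1 - 1 = 5, d_3 = (43 - 5^2)/6 = 18/6 = 3, a_3 = floor((6 + 5)/3) = 3.
  m_4 = 3*3 - 5 = 4, d_4 = (43 - 4^2)/3 = 27/3 = 9, a_4 = floor((6 + 4)/9) = 1.
  m_5 = 9*1 - 4 = 5, d_5 = (43 - 5^2)/9 = 18/9 = 2, a_5 = floor((6 + 5)/2) = 5.
  m_6 = 2*5 - 5 = 5, d_6 = (43 - 5^2)/2 = 18/2 = 9, a_6 = floor((6 + 5)/9) = 1.
  m_7 = 9*1 - 5 = 4, d_7 = (43 - 4^2)/9 = 27/9 = 3, a_7 = floor((6 + 4)/3) = 3.
  m_8 = 3*3 - 4 = 5, d_8 = (43 - 5^2)/3 = 18/3 = 6, a_8 = floor((6 + 5)/6) = 1.
  m_9 = 6*1 - 5 = 1, d_9 = (43 - 1^2)/6 = 42/6 = 7, a_9 = floor((6 + 1)/7) = 1.
  m_10 = 7*1 - 1 = 6, d_10 = (43 - 6^2)/7 = 7/7 = 1, a_10 = floor((6 + 6)/1) = 12.
  m_11 = 1*12 - 6 = 6, d_11 = (43 - 6^2)/1 = 7/1 = 7: (m_11, d_11) = (m_1, d_1) = (6, 7), so from here the quotients repeat a_1, ..., a_10; the period length is 10.
Hence the expansion of sqrt(43) is a_0 = 6 followed by the repeating block 1, 1, 3, 1, 5, 1, 3, 1, 1, 12 (period 10).

[6; (1, 1, 3, 1, 5, 1, 3, 1, 1, 12)]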